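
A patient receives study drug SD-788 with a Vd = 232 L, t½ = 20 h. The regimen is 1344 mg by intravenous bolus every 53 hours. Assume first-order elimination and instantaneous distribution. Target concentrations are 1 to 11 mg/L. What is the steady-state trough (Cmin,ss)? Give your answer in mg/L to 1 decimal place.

1.1 mg/L

k = ln2/t½ = ln2/20 ≈ 0.034657 h⁻¹; fraction remaining f = e^(−kτ) = e^(−0.034657×53) ≈ 0.1593.
At steady state, accumulation factor R = 1/(1 − e^(−kτ)) ≈ 1.1895.
Each bolus raises the concentration by D/Vd = 1344/232 ≈ 5.793 mg/L.
Cmax,ss = C₀/(1 − f) ≈ 5.793/0.8407 ≈ 6.891 mg/L.
One interval later, Cmin,ss = Cmax,ss·e^(−kτ) ≈ 6.891 × 0.1593 ≈ 1.098 mg/L.
Trough 1.1 mg/L vs MEC 1 mg/L: adequate.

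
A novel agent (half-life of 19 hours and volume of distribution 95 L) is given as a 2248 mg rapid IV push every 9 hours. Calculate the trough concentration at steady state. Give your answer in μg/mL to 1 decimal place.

60.9 μg/mL

k = ln2/t½ = ln2/19 ≈ 0.036481 h⁻¹; fraction remaining f = e^(−kτ) = e^(−0.036481×9) ≈ 0.7201.
Accumulation ratio R = 1/(1 − f) ≈ 1/0.2799 ≈ 3.5727.
Single-dose peak C₀ = D/Vd = 2248/95 ≈ 23.663 μg/mL.
Cmax,ss = C₀/(1 − f) ≈ 23.663/0.2799 ≈ 84.541 μg/mL.
One interval later, Cmin,ss = Cmax,ss·e^(−kτ) ≈ 84.541 × 0.7201 ≈ 60.878 μg/mL.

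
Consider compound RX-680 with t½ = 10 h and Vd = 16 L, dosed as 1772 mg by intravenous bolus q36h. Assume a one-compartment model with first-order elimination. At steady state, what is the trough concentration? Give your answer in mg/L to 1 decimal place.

10.0 mg/L

τ/t½ = 36/10 ≈ 3.6, so fraction remaining f = (1/2)^(36/10) ≈ 0.0825.
At steady state, accumulation factor R = 1/(1 − e^(−kτ)) ≈ 1.0899.
Single-dose peak C₀ = D/Vd = 1772/16 ≈ 110.750 mg/L.
Cmax,ss = C₀/(1 − f) ≈ 110.750/0.9175 ≈ 120.708 mg/L.
Steady-state trough Cmin,ss = Cmax,ss·f ≈ 120.708 × 0.0825 ≈ 9.958 mg/L.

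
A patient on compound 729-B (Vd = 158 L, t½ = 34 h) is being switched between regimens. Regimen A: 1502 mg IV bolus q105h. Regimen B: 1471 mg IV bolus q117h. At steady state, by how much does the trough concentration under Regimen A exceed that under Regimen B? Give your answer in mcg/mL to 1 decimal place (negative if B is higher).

0.3 mcg/mL

Regimen A: f = (1/2)^(105/34) ≈ 0.1176; Cmin,ss = (1502/158)·f/(1−f) ≈ 1.267 mcg/mL.
Regimen B: f = (1/2)^(117/34) ≈ 0.0921; Cmin,ss = (1471/158)·f/(1−f) ≈ 0.944 mcg/mL.
Difference ≈ 1.267 − 0.944 ≈ 0.323 mcg/mL.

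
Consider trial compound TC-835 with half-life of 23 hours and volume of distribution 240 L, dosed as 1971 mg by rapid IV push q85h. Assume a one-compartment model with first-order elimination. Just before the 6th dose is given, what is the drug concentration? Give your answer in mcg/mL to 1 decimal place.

f = (1/2)^(τ/t½) = (1/2)^(85/23) ≈ 0.0772.
C₀ = D/Vd = 1971/240 ≈ 8.213 mcg/mL.
Before the 6th dose, 5 doses have been given. Superposition: Cmin = C₀·(f + f² + … + f^5).
≈ 8.213 × (0.0772 + 0.0060 + 0.0005 + 0.0000 + 0.0000) ≈ 8.213 × 0.0837 ≈ 0.687 mcg/mL.

0.7 mcg/mL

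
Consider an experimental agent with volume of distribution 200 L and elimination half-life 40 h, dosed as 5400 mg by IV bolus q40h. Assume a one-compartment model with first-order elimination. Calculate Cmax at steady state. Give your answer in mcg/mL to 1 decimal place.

The dosing interval is 1 half-life, so f = 2^(−1) = 0.5.
At steady state, R = 1/(1 − 0.5) = 2/1.
Single-dose peak C₀ = D/Vd = 5400/200 = 27 mcg/mL.
Steady-state peak Cmax,ss = C₀·R = 27 × 2/1 ≈ 54.000 mcg/mL.

54.0 mcg/mL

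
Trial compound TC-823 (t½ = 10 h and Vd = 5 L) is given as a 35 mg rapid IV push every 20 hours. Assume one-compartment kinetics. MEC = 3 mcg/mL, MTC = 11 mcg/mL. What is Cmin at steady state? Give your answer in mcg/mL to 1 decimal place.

The dosing interval is 2 half-lives, so f = 2^(−2) = 0.25.
Accumulation ratio R = 1/(1 − f) = 1/0.75 = 4/3.
Single-dose peak C₀ = D/Vd = 35/5 = 7 mcg/mL.
Steady-state peak Cmax,ss = C₀·R = 7 × 4/3 ≈ 9.333 mcg/mL.
Steady-state trough Cmin,ss = Cmax,ss·f ≈ 9.333 × 0.25 ≈ 2.333 mcg/mL.
Trough 2.3 mcg/mL vs MEC 3 mcg/mL: subtherapeutic.

2.3 mcg/mL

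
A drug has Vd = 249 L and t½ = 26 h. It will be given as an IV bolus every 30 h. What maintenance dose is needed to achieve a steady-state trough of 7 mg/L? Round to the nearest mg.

τ/t½ = 30/26 ≈ 1.1538, so f = (1/2)^(30/26) ≈ 0.449425.
Cmin,ss = (D/Vd)·f/(1−f), so D = Cmin,ss·Vd·(1−f)/f.
D = 7 × 249 × (1−f)/f ≈ 7 × 249 × 1.22507 ≈ 2135.30 mg.

2135 mg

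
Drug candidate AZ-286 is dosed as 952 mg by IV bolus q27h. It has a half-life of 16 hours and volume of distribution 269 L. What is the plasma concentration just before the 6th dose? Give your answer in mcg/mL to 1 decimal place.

f = (1/2)^(τ/t½) = (1/2)^(27/16) ≈ 0.3105.
C₀ = D/Vd = 952/269 ≈ 3.539 mcg/mL.
Before the 6th dose, 5 doses have been given. Superposition: Cmin = C₀·(f + f² + … + f^5).
≈ 3.539 × (0.3105 + 0.0964 + 0.0299 + 0.0093 + 0.0029) ≈ 3.539 × 0.4490 ≈ 1.589 mcg/mL.

1.6 mcg/mL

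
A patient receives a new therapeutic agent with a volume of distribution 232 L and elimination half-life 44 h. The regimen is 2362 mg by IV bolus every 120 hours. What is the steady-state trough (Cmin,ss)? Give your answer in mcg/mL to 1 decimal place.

k = ln2/t½ = ln2/44 ≈ 0.015753 h⁻¹; fraction remaining f = e^(−kτ) = e^(−0.015753×120) ≈ 0.1510.
At steady state, accumulation factor R = 1/(1 − e^(−kτ)) ≈ 1.1779.
Each bolus raises the concentration by D/Vd = 2362/232 ≈ 10.181 mcg/mL.
Steady-state peak Cmax,ss = C₀·R ≈ 10.181 × 1.1779 ≈ 11.992 mcg/mL.
Steady-state trough Cmin,ss = Cmax,ss·f ≈ 11.992 × 0.1510 ≈ 1.811 mcg/mL.

1.8 mcg/mL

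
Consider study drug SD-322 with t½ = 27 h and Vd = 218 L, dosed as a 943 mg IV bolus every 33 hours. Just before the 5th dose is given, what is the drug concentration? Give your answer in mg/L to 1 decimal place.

f = (1/2)^(τ/t½) = (1/2)^(33/27) ≈ 0.4286.
C₀ = D/Vd = 943/218 ≈ 4.326 mg/L.
Before the 5th dose, 4 doses have been given. Superposition: Cmin = C₀·(f + f² + … + f^4).
≈ 4.326 × (0.4286 + 0.1837 + 0.0787 + 0.0337) ≈ 4.326 × 0.7247 ≈ 3.135 mg/L.

3.1 mg/L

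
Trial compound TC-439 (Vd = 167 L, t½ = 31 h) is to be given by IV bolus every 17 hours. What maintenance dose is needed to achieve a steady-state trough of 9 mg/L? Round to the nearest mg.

τ/t½ = 17/31 ≈ 0.54839, so f = (1/2)^(17/31) ≈ 0.683784.
Cmin,ss = (D/Vd)·f/(1−f), so D = Cmin,ss·Vd·(1−f)/f.
D = 9 × 167 × (1−f)/f ≈ 9 × 167 × 0.46245 ≈ 695.06 mg.

695 mg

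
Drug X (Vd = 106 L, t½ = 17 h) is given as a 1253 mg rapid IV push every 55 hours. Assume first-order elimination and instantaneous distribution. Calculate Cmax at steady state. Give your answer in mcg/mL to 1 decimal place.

13.2 mcg/mL

τ/t½ = 55/17 ≈ 3.2353, so fraction remaining f = (1/2)^(55/17) ≈ 0.1062.
At steady state, accumulation factor R = 1/(1 − e^(−kτ)) ≈ 1.1188.
Each bolus raises the concentration by D/Vd = 1253/106 ≈ 11.821 mcg/mL.
Cmax,ss = C₀/(1 − f) ≈ 11.821/0.8938 ≈ 13.226 mcg/mL.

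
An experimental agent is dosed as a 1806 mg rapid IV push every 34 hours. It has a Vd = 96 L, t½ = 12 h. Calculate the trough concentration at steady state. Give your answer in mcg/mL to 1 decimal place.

Over one 34-h interval, 34/12 ≈ 2.8333 half-lives elapse, leaving f ≈ 0.1403 of each dose.
At steady state, accumulation factor R = 1/(1 − e^(−kτ)) ≈ 1.1632.
Single-dose peak C₀ = D/Vd = 1806/96 ≈ 18.812 mcg/mL.
Steady-state peak Cmax,ss = C₀·R ≈ 18.812 × 1.1632 ≈ 21.882 mcg/mL.
One interval later, Cmin,ss = Cmax,ss·e^(−kτ) ≈ 21.882 × 0.1403 ≈ 3.070 mcg/mL.

3.1 mcg/mL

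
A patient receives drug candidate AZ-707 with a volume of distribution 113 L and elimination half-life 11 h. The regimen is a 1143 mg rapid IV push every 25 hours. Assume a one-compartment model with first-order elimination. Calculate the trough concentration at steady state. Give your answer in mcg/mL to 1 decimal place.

τ/t½ = 25/11 ≈ 2.2727, so fraction remaining f = (1/2)^(25/11) ≈ 0.2069.
Single-dose peak C₀ = D/Vd = 1143/113 ≈ 10.115 mcg/mL.
Steady-state trough Cmin,ss = C₀·f/(1−f) ≈ 10.115 × 0.2069/0.7931 ≈ 2.639 mcg/mL.

2.6 mcg/mL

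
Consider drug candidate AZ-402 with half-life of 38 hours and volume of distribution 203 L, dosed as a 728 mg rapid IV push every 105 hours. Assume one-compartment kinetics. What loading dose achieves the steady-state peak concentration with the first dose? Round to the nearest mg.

854 mg

f = (1/2)^(105/38) ≈ 0.147301; accumulation ratio R = 1/(1−f) ≈ 1.17275.
Loading dose to hit Cmax,ss on first dose: D_load = D_maint·R ≈ 728 × 1.17275 ≈ 853.76 mg.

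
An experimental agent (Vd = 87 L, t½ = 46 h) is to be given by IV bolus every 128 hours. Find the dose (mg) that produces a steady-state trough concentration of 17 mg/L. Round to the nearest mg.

τ/t½ = 128/46 ≈ 2.7826, so f = (1/2)^(128/46) ≈ 0.145329.
Cmin,ss = (D/Vd)·f/(1−f), so D = Cmin,ss·Vd·(1−f)/f.
D = 17 × 87 × (1−f)/f ≈ 17 × 87 × 5.88094 ≈ 8697.91 mg.

8698 mg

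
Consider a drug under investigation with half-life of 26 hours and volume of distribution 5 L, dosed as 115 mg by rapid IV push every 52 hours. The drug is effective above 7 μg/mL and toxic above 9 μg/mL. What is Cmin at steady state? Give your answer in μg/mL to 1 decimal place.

The dosing interval is 2 half-lives, so f = 2^(−2) = 0.25.
At steady state, R = 1/(1 − 0.25) = 4/3.
Single-dose peak C₀ = D/Vd = 115/5 = 23 μg/mL.
Steady-state peak Cmax,ss = C₀·R = 23 × 4/3 ≈ 30.667 μg/mL.
Steady-state trough Cmin,ss = Cmax,ss·f ≈ 30.667 × 0.25 ≈ 7.667 μg/mL.
Trough 7.7 μg/mL vs MEC 7 μg/mL: adequate.

7.7 μg/mL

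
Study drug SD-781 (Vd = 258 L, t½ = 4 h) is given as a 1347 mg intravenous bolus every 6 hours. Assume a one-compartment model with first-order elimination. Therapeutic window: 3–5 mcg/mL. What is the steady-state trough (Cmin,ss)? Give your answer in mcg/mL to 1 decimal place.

2.9 mcg/mL

τ/t½ = 6/4 ≈ 1.5, so fraction remaining f = (1/2)^(6/4) ≈ 0.3536.
Single-dose peak C₀ = D/Vd = 1347/258 ≈ 5.221 mcg/mL.
Steady-state trough Cmin,ss = C₀·f/(1−f) ≈ 5.221 × 0.3536/0.6464 ≈ 2.856 mcg/mL.
Trough 2.9 mcg/mL vs MEC 3 mcg/mL: subtherapeutic.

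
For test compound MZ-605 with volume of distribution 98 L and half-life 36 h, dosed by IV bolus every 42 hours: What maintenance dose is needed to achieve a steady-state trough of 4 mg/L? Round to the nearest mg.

τ/t½ = 42/36 ≈ 1.1667, so f = (1/2)^(42/36) ≈ 0.445449.
Cmin,ss = (D/Vd)·f/(1−f), so D = Cmin,ss·Vd·(1−f)/f.
D = 4 × 98 × (1−f)/f ≈ 4 × 98 × 1.24493 ≈ 488.01 mg.

488 mg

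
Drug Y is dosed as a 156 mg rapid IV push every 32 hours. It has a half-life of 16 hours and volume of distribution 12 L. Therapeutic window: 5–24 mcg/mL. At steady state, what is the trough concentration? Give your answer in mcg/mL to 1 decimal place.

4.3 mcg/mL

τ = 32 h = 2 half-lives, so f = (1/2)^2 = 0.25.
At steady state, R = 1/(1 − 0.25) = 4/3.
Single-dose peak C₀ = D/Vd = 156/12 = 13 mcg/mL.
Steady-state peak Cmax,ss = C₀·R = 13 × 4/3 ≈ 17.333 mcg/mL.
Steady-state trough Cmin,ss = Cmax,ss·f ≈ 17.333 × 0.25 ≈ 4.333 mcg/mL.
Trough 4.3 mcg/mL vs MEC 5 mcg/mL: subtherapeutic.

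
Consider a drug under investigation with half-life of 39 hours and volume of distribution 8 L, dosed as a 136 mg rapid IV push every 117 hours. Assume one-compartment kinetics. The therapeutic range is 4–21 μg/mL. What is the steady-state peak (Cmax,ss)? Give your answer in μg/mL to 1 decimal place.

The dosing interval is 3 half-lives, so f = 2^(−3) = 0.125.
Accumulation ratio R = 1/(1 − f) = 1/0.875 = 8/7.
Single-dose peak C₀ = D/Vd = 136/8 = 17 μg/mL.
Steady-state peak Cmax,ss = C₀·R = 17 × 8/7 ≈ 19.429 μg/mL.
Peak 19.4 μg/mL vs MTC 21 μg/mL: below toxic threshold.

19.4 μg/mL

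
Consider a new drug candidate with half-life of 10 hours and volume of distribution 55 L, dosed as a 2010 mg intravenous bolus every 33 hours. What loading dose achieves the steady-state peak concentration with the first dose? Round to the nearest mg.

2237 mg

f = (1/2)^(33/10) ≈ 0.101532; accumulation ratio R = 1/(1−f) ≈ 1.11301.
Loading dose to hit Cmax,ss on first dose: D_load = D_maint·R ≈ 2010 × 1.11301 ≈ 2237.15 mg.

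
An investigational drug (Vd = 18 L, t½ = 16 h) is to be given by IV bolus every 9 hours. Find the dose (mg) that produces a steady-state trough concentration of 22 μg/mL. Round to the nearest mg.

τ/t½ = 9/16 ≈ 0.5625, so f = (1/2)^(9/16) ≈ 0.677128.
Cmin,ss = (D/Vd)·f/(1−f), so D = Cmin,ss·Vd·(1−f)/f.
D = 22 × 18 × (1−f)/f ≈ 22 × 18 × 0.47683 ≈ 188.82 mg.

189 mg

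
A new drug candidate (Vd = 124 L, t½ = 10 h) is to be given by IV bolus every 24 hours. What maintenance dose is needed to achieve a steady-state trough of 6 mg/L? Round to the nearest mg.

3183 mg

τ/t½ = 24/10 ≈ 2.4, so f = (1/2)^(24/10) ≈ 0.189465.
Cmin,ss = (D/Vd)·f/(1−f), so D = Cmin,ss·Vd·(1−f)/f.
D = 6 × 124 × (1−f)/f ≈ 6 × 124 × 4.27802 ≈ 3182.85 mg.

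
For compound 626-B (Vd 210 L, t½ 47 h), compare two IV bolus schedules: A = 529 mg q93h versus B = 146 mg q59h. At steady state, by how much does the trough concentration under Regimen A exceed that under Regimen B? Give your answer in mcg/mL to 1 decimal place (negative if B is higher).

Regimen A: f = (1/2)^(93/47) ≈ 0.2537; Cmin,ss = (529/210)·f/(1−f) ≈ 0.856 mcg/mL.
Regimen B: f = (1/2)^(59/47) ≈ 0.4189; Cmin,ss = (146/210)·f/(1−f) ≈ 0.501 mcg/mL.
Difference ≈ 0.856 − 0.501 ≈ 0.355 mcg/mL.

0.4 mcg/mL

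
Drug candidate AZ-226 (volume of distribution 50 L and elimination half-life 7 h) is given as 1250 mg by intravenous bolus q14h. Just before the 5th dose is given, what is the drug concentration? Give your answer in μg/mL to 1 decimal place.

8.3 μg/mL

f = (1/2)^(τ/t½) = (1/2)^(14/7) ≈ 0.2500.
C₀ = D/Vd = 1250/50 ≈ 25.000 μg/mL.
Before the 5th dose, 4 doses have been given. Superposition: Cmin = C₀·(f + f² + … + f^4).
≈ 25.000 × (0.2500 + 0.0625 + 0.0156 + 0.0039) ≈ 25.000 × 0.3320 ≈ 8.300 μg/mL.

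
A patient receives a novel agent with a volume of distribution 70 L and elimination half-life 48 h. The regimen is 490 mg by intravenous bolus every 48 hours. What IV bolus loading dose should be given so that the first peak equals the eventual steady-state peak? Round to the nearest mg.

980 mg

f = (1/2)^(48/48) ≈ 0.500000; accumulation ratio R = 1/(1−f) ≈ 2.00000.
Loading dose to hit Cmax,ss on first dose: D_load = D_maint·R ≈ 490 × 2.00000 ≈ 980.00 mg.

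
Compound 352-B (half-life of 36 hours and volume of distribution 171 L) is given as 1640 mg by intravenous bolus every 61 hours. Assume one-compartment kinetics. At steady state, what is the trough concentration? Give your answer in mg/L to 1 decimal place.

k = ln2/t½ = ln2/36 ≈ 0.019254 h⁻¹; fraction remaining f = e^(−kτ) = e^(−0.019254×61) ≈ 0.3090.
Accumulation ratio R = 1/(1 − f) ≈ 1/0.6910 ≈ 1.4472.
Each bolus raises the concentration by D/Vd = 1640/171 ≈ 9.591 mg/L.
Steady-state peak Cmax,ss = C₀·R ≈ 9.591 × 1.4472 ≈ 13.880 mg/L.
Steady-state trough Cmin,ss = Cmax,ss·f ≈ 13.880 × 0.3090 ≈ 4.289 mg/L.

4.3 mg/L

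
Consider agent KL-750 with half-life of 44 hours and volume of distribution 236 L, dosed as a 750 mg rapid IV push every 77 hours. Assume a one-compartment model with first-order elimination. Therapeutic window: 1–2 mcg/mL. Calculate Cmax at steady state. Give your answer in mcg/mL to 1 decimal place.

Over one 77-h interval, 77/44 ≈ 1.75 half-lives elapse, leaving f ≈ 0.2973 of each dose.
Accumulation ratio R = 1/(1 − f) ≈ 1/0.7027 ≈ 1.4231.
Single-dose peak C₀ = D/Vd = 750/236 ≈ 3.178 mcg/mL.
Cmax,ss = C₀/(1 − f) ≈ 3.178/0.7027 ≈ 4.523 mcg/mL.
Peak 4.5 mcg/mL vs MTC 2 mcg/mL: exceeds toxic threshold.

4.5 mcg/mL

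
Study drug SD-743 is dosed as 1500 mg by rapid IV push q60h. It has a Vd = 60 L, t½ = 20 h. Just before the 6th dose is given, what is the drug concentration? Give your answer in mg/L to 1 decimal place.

f = (1/2)^(τ/t½) = (1/2)^(60/20) ≈ 0.1250.
C₀ = D/Vd = 1500/60 ≈ 25.000 mg/L.
Before the 6th dose, 5 doses have been given. Superposition: Cmin = C₀·(f + f² + … + f^5).
≈ 25.000 × (0.1250 + 0.0156 + 0.0020 + 0.0002 + 0.0000) ≈ 25.000 × 0.1428 ≈ 3.570 mg/L.

3.6 mg/L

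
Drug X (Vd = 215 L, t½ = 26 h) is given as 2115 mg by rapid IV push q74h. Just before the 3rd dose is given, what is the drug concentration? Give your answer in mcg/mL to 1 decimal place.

f = (1/2)^(τ/t½) = (1/2)^(74/26) ≈ 0.1391.
C₀ = D/Vd = 2115/215 ≈ 9.837 mcg/mL.
Before the 3rd dose, 2 doses have been given. Superposition: Cmin = C₀·(f + f²).
≈ 9.837 × (0.1391 + 0.0193) ≈ 9.837 × 0.1584 ≈ 1.558 mcg/mL.

1.6 mcg/mL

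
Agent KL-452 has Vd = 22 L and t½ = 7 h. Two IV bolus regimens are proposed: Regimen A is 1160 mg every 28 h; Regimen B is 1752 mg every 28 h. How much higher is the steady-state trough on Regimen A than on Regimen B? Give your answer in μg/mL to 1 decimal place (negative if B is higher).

-1.8 μg/mL

Regimen A: f = (1/2)^(28/7) ≈ 0.0625; Cmin,ss = (1160/22)·f/(1−f) ≈ 3.515 μg/mL.
Regimen B: f = (1/2)^(28/7) ≈ 0.0625; Cmin,ss = (1752/22)·f/(1−f) ≈ 5.309 μg/mL.
Difference ≈ 3.515 − 5.309 ≈ -1.794 μg/mL.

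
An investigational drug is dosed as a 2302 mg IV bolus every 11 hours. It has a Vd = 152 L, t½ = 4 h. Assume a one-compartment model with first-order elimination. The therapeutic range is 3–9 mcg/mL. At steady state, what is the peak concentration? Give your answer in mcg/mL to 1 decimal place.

17.8 mcg/mL

k = ln2/t½ = ln2/4 ≈ 0.173287 h⁻¹; fraction remaining f = e^(−kτ) = e^(−0.173287×11) ≈ 0.1487.
Accumulation ratio R = 1/(1 − f) ≈ 1/0.8513 ≈ 1.1747.
Single-dose peak C₀ = D/Vd = 2302/152 ≈ 15.145 mcg/mL.
Cmax,ss = C₀/(1 − f) ≈ 15.145/0.8513 ≈ 17.790 mcg/mL.
Peak 17.8 mcg/mL vs MTC 9 mcg/mL: exceeds toxic threshold.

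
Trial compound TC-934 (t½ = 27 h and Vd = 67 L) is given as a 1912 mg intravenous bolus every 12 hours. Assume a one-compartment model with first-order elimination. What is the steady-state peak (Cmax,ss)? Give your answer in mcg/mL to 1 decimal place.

107.6 mcg/mL

k = ln2/t½ = ln2/27 ≈ 0.025672 h⁻¹; fraction remaining f = e^(−kτ) = e^(−0.025672×12) ≈ 0.7349.
Accumulation ratio R = 1/(1 − f) ≈ 1/0.2651 ≈ 3.7722.
Single-dose peak C₀ = D/Vd = 1912/67 ≈ 28.537 mcg/mL.
Steady-state peak Cmax,ss = C₀·R ≈ 28.537 × 3.7722 ≈ 107.647 mcg/mL.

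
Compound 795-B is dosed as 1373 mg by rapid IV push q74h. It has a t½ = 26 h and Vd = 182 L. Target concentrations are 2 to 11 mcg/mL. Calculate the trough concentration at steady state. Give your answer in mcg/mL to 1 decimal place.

τ/t½ = 74/26 ≈ 2.8462, so fraction remaining f = (1/2)^(74/26) ≈ 0.1391.
Single-dose peak C₀ = D/Vd = 1373/182 ≈ 7.544 mcg/mL.
Steady-state trough Cmin,ss = C₀·f/(1−f) ≈ 7.544 × 0.1391/0.8609 ≈ 1.219 mcg/mL.
Trough 1.2 mcg/mL vs MEC 2 mcg/mL: subtherapeutic.

1.2 mcg/mL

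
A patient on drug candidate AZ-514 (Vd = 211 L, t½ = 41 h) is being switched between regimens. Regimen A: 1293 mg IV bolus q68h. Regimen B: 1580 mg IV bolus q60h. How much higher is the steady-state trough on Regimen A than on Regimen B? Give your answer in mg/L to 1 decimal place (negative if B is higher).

-1.4 mg/L

Regimen A: f = (1/2)^(68/41) ≈ 0.3168; Cmin,ss = (1293/211)·f/(1−f) ≈ 2.842 mg/L.
Regimen B: f = (1/2)^(60/41) ≈ 0.3626; Cmin,ss = (1580/211)·f/(1−f) ≈ 4.260 mg/L.
Difference ≈ 2.842 − 4.260 ≈ -1.418 mg/L.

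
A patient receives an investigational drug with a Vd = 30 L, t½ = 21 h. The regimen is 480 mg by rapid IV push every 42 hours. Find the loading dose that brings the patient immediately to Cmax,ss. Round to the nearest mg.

f = (1/2)^(42/21) ≈ 0.250000; accumulation ratio R = 1/(1−f) ≈ 1.33333.
Loading dose to hit Cmax,ss on first dose: D_load = D_maint·R ≈ 480 × 1.33333 ≈ 640.00 mg.

640 mg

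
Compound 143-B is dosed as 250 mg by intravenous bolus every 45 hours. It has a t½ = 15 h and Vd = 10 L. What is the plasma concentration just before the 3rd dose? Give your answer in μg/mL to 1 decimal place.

3.5 μg/mL

f = (1/2)^(τ/t½) = (1/2)^(45/15) ≈ 0.1250.
C₀ = D/Vd = 250/10 ≈ 25.000 μg/mL.
Before the 3rd dose, 2 doses have been given. Superposition: Cmin = C₀·(f + f²).
≈ 25.000 × (0.1250 + 0.0156) ≈ 25.000 × 0.1406 ≈ 3.515 μg/mL.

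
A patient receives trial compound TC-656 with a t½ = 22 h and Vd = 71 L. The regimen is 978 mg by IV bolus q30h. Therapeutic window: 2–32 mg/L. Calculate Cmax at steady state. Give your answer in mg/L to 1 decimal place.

τ/t½ = 30/22 ≈ 1.3636, so fraction remaining f = (1/2)^(30/22) ≈ 0.3886.
At steady state, accumulation factor R = 1/(1 − e^(−kτ)) ≈ 1.6356.
Each bolus raises the concentration by D/Vd = 978/71 ≈ 13.775 mg/L.
Steady-state peak Cmax,ss = C₀·R ≈ 13.775 × 1.6356 ≈ 22.530 mg/L.
Peak 22.5 mg/L vs MTC 32 mg/L: below toxic threshold.

22.5 mg/L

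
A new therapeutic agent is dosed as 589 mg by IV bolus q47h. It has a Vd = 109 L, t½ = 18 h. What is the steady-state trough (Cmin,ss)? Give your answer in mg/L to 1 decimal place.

1.1 mg/L

Over one 47-h interval, 47/18 ≈ 2.6111 half-lives elapse, leaving f ≈ 0.1637 of each dose.
Accumulation ratio R = 1/(1 − f) ≈ 1/0.8363 ≈ 1.1957.
Each bolus raises the concentration by D/Vd = 589/109 ≈ 5.404 mg/L.
Steady-state peak Cmax,ss = C₀·R ≈ 5.404 × 1.1957 ≈ 6.462 mg/L.
One interval later, Cmin,ss = Cmax,ss·e^(−kτ) ≈ 6.462 × 0.1637 ≈ 1.058 mg/L.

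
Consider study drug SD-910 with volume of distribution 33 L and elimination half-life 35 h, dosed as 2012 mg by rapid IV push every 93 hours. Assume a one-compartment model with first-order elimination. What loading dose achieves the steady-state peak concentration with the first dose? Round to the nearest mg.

2391 mg

f = (1/2)^(93/35) ≈ 0.158533; accumulation ratio R = 1/(1−f) ≈ 1.18840.
Loading dose to hit Cmax,ss on first dose: D_load = D_maint·R ≈ 2012 × 1.18840 ≈ 2391.06 mg.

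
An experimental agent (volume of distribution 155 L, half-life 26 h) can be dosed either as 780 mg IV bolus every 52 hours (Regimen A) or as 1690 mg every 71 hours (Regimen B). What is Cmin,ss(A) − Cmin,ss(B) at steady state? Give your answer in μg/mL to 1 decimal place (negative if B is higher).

Regimen A: f = (1/2)^(52/26) ≈ 0.2500; Cmin,ss = (780/155)·f/(1−f) ≈ 1.677 μg/mL.
Regimen B: f = (1/2)^(71/26) ≈ 0.1506; Cmin,ss = (1690/155)·f/(1−f) ≈ 1.933 μg/mL.
Difference ≈ 1.677 − 1.933 ≈ -0.256 μg/mL.

-0.3 μg/mL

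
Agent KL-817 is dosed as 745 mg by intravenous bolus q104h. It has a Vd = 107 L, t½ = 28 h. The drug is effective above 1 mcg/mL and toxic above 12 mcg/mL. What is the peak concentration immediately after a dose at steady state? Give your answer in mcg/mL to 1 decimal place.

τ/t½ = 104/28 ≈ 3.7143, so fraction remaining f = (1/2)^(104/28) ≈ 0.0762.
Accumulation ratio R = 1/(1 − f) ≈ 1/0.9238 ≈ 1.0825.
Single-dose peak C₀ = D/Vd = 745/107 ≈ 6.963 mcg/mL.
Steady-state peak Cmax,ss = C₀·R ≈ 6.963 × 1.0825 ≈ 7.537 mcg/mL.
Peak 7.5 mcg/mL vs MTC 12 mcg/mL: below toxic threshold.

7.5 mcg/mL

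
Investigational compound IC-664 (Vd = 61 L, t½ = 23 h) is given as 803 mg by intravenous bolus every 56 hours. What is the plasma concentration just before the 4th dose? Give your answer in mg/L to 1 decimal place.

3.0 mg/L

f = (1/2)^(τ/t½) = (1/2)^(56/23) ≈ 0.1850.
C₀ = D/Vd = 803/61 ≈ 13.164 mg/L.
Before the 4th dose, 3 doses have been given. Superposition: Cmin = C₀·(f + f² + … + f^3).
≈ 13.164 × (0.1850 + 0.0342 + 0.0063) ≈ 13.164 × 0.2255 ≈ 2.968 mg/L.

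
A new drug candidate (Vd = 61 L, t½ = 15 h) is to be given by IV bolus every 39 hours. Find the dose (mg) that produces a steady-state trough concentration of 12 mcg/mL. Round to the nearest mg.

τ/t½ = 39/15 ≈ 2.6, so f = (1/2)^(39/15) ≈ 0.164938.
Cmin,ss = (D/Vd)·f/(1−f), so D = Cmin,ss·Vd·(1−f)/f.
D = 12 × 61 × (1−f)/f ≈ 12 × 61 × 5.06288 ≈ 3706.03 mg.

3706 mg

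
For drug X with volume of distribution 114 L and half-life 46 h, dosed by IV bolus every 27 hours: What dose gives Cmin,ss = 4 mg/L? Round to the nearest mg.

229 mg

τ/t½ = 27/46 ≈ 0.58696, so f = (1/2)^(27/46) ≈ 0.665746.
Cmin,ss = (D/Vd)·f/(1−f), so D = Cmin,ss·Vd·(1−f)/f.
D = 4 × 114 × (1−f)/f ≈ 4 × 114 × 0.50207 ≈ 228.94 mg.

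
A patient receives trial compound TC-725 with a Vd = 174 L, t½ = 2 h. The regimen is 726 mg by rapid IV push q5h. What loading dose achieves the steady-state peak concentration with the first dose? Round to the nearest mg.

882 mg

f = (1/2)^(5/2) ≈ 0.176777; accumulation ratio R = 1/(1−f) ≈ 1.21474.
Loading dose to hit Cmax,ss on first dose: D_load = D_maint·R ≈ 726 × 1.21474 ≈ 881.90 mg.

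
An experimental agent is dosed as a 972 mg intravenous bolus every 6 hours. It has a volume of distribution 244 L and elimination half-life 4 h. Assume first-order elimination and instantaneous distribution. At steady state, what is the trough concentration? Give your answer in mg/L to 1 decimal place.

Over one 6-h interval, 6/4 ≈ 1.5 half-lives elapse, leaving f ≈ 0.3536 of each dose.
At steady state, accumulation factor R = 1/(1 − e^(−kτ)) ≈ 1.5470.
Each bolus raises the concentration by D/Vd = 972/244 ≈ 3.984 mg/L.
Cmax,ss = C₀/(1 − f) ≈ 3.984/0.6464 ≈ 6.163 mg/L.
One interval later, Cmin,ss = Cmax,ss·e^(−kτ) ≈ 6.163 × 0.3536 ≈ 2.179 mg/L.

2.2 mg/L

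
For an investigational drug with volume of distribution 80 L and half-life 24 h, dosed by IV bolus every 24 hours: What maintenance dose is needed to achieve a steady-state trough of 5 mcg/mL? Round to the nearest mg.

τ/t½ = 24/24 ≈ 1, so f = (1/2)^(24/24) ≈ 0.500000.
Cmin,ss = (D/Vd)·f/(1−f), so D = Cmin,ss·Vd·(1−f)/f.
D = 5 × 80 × (1−f)/f ≈ 5 × 80 × 1.00000 ≈ 400.00 mg.

400 mg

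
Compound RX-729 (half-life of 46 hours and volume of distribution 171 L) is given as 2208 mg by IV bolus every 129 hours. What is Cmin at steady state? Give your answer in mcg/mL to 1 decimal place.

2.2 mcg/mL

k = ln2/t½ = ln2/46 ≈ 0.015068 h⁻¹; fraction remaining f = e^(−kτ) = e^(−0.015068×129) ≈ 0.1432.
Each bolus raises the concentration by D/Vd = 2208/171 ≈ 12.912 mcg/mL.
Steady-state trough Cmin,ss = C₀·f/(1−f) ≈ 12.912 × 0.1432/0.8568 ≈ 2.158 mcg/mL.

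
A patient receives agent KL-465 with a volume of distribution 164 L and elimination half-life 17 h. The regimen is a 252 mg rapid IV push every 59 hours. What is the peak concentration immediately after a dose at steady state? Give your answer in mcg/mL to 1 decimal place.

1.7 mcg/mL

k = ln2/t½ = ln2/17 ≈ 0.040773 h⁻¹; fraction remaining f = e^(−kτ) = e^(−0.040773×59) ≈ 0.0902.
Accumulation ratio R = 1/(1 − f) ≈ 1/0.9098 ≈ 1.0991.
Single-dose peak C₀ = D/Vd = 252/164 ≈ 1.537 mcg/mL.
Steady-state peak Cmax,ss = C₀·R ≈ 1.537 × 1.0991 ≈ 1.689 mcg/mL.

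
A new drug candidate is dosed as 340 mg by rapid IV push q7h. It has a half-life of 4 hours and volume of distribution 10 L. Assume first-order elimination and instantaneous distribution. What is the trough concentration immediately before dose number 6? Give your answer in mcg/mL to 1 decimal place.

14.4 mcg/mL

f = (1/2)^(τ/t½) = (1/2)^(7/4) ≈ 0.2973.
C₀ = D/Vd = 340/10 ≈ 34.000 mcg/mL.
Before the 6th dose, 5 doses have been given. Superposition: Cmin = C₀·(f + f² + … + f^5).
≈ 34.000 × (0.2973 + 0.0884 + 0.0263 + 0.0078 + 0.0023) ≈ 34.000 × 0.4221 ≈ 14.351 mcg/mL.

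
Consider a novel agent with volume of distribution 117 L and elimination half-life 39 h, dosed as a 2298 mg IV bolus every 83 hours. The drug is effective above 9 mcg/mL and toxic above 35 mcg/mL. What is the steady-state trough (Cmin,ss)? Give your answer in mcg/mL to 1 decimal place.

Over one 83-h interval, 83/39 ≈ 2.1282 half-lives elapse, leaving f ≈ 0.2287 of each dose.
Single-dose peak C₀ = D/Vd = 2298/117 ≈ 19.641 mcg/mL.
Steady-state trough Cmin,ss = C₀·f/(1−f) ≈ 19.641 × 0.2287/0.7713 ≈ 5.824 mcg/mL.
Trough 5.8 mcg/mL vs MEC 9 mcg/mL: subtherapeutic.

5.8 mcg/mL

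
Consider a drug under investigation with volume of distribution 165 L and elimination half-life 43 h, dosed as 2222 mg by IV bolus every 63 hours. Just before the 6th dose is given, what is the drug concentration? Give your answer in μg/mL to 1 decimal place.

7.6 μg/mL

f = (1/2)^(τ/t½) = (1/2)^(63/43) ≈ 0.3622.
C₀ = D/Vd = 2222/165 ≈ 13.467 μg/mL.
Before the 6th dose, 5 doses have been given. Superposition: Cmin = C₀·(f + f² + … + f^5).
≈ 13.467 × (0.3622 + 0.1312 + 0.0475 + 0.0172 + 0.0062) ≈ 13.467 × 0.5643 ≈ 7.599 μg/mL.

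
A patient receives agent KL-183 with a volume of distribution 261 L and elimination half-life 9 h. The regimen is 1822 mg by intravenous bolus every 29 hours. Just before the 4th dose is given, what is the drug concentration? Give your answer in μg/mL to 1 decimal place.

0.8 μg/mL

f = (1/2)^(τ/t½) = (1/2)^(29/9) ≈ 0.1072.
C₀ = D/Vd = 1822/261 ≈ 6.981 μg/mL.
Before the 4th dose, 3 doses have been given. Superposition: Cmin = C₀·(f + f² + … + f^3).
≈ 6.981 × (0.1072 + 0.0115 + 0.0012) ≈ 6.981 × 0.1199 ≈ 0.837 μg/mL.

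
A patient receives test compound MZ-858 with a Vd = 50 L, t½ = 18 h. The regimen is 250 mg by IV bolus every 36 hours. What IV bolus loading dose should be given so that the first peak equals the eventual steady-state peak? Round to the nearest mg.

333 mg

f = (1/2)^(36/18) ≈ 0.250000; accumulation ratio R = 1/(1−f) ≈ 1.33333.
Loading dose to hit Cmax,ss on first dose: D_load = D_maint·R ≈ 250 × 1.33333 ≈ 333.33 mg.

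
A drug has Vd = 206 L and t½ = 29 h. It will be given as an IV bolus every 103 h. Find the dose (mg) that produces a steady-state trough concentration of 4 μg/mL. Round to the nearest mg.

τ/t½ = 103/29 ≈ 3.5517, so f = (1/2)^(103/29) ≈ 0.085276.
Cmin,ss = (D/Vd)·f/(1−f), so D = Cmin,ss·Vd·(1−f)/f.
D = 4 × 206 × (1−f)/f ≈ 4 × 206 × 10.72663 ≈ 8838.74 mg.

8839 mg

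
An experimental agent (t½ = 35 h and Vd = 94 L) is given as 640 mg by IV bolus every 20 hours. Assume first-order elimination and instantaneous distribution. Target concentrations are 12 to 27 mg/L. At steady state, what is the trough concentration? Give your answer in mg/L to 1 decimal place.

k = ln2/t½ = ln2/35 ≈ 0.019804 h⁻¹; fraction remaining f = e^(−kτ) = e^(−0.019804×20) ≈ 0.6730.
Single-dose peak C₀ = D/Vd = 640/94 ≈ 6.809 mg/L.
Steady-state trough Cmin,ss = C₀·f/(1−f) ≈ 6.809 × 0.6730/0.3270 ≈ 14.014 mg/L.
Trough 14.0 mg/L vs MEC 12 mg/L: adequate.

14.0 mg/L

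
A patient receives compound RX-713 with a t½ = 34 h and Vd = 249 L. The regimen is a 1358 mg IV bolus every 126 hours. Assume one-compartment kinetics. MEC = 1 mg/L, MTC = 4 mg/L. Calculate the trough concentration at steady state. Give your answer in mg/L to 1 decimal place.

0.5 mg/L

k = ln2/t½ = ln2/34 ≈ 0.020387 h⁻¹; fraction remaining f = e^(−kτ) = e^(−0.020387×126) ≈ 0.0766.
Accumulation ratio R = 1/(1 − f) ≈ 1/0.9234 ≈ 1.0830.
Single-dose peak C₀ = D/Vd = 1358/249 ≈ 5.454 mg/L.
Steady-state peak Cmax,ss = C₀·R ≈ 5.454 × 1.0830 ≈ 5.907 mg/L.
Steady-state trough Cmin,ss = Cmax,ss·f ≈ 5.907 × 0.0766 ≈ 0.452 mg/L.
Trough 0.5 mg/L vs MEC 1 mg/L: subtherapeutic.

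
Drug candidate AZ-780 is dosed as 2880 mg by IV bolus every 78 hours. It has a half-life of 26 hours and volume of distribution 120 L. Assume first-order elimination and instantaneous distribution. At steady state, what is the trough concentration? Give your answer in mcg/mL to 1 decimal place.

3.4 mcg/mL

τ = 78 h = 3 half-lives, so f = (1/2)^3 = 0.125.
At steady state, R = 1/(1 − 0.125) = 8/7.
Single-dose peak C₀ = D/Vd = 2880/120 = 24 mcg/mL.
Steady-state peak Cmax,ss = C₀·R = 24 × 8/7 ≈ 27.429 mcg/mL.
Steady-state trough Cmin,ss = Cmax,ss·f ≈ 27.429 × 0.125 ≈ 3.429 mcg/mL.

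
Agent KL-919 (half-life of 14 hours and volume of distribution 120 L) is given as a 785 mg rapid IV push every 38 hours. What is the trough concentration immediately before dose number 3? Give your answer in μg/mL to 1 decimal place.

1.1 μg/mL

f = (1/2)^(τ/t½) = (1/2)^(38/14) ≈ 0.1524.
C₀ = D/Vd = 785/120 ≈ 6.542 μg/mL.
Before the 3rd dose, 2 doses have been given. Superposition: Cmin = C₀·(f + f²).
≈ 6.542 × (0.1524 + 0.0232) ≈ 6.542 × 0.1756 ≈ 1.149 μg/mL.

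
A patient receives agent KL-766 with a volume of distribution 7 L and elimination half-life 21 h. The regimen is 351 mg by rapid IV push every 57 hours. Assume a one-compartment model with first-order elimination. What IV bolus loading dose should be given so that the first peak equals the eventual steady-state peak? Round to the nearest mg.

f = (1/2)^(57/21) ≈ 0.152377; accumulation ratio R = 1/(1−f) ≈ 1.17977.
Loading dose to hit Cmax,ss on first dose: D_load = D_maint·R ≈ 351 × 1.17977 ≈ 414.10 mg.

414 mg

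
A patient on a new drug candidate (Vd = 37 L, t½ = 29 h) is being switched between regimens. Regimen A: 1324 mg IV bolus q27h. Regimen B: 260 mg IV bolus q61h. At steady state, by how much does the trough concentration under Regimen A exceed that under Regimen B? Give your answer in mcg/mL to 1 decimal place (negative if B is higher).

Regimen A: f = (1/2)^(27/29) ≈ 0.5245; Cmin,ss = (1324/37)·f/(1−f) ≈ 39.471 mcg/mL.
Regimen B: f = (1/2)^(61/29) ≈ 0.2327; Cmin,ss = (260/37)·f/(1−f) ≈ 2.131 mcg/mL.
Difference ≈ 39.471 − 2.131 ≈ 37.340 mcg/mL.

37.3 mcg/mL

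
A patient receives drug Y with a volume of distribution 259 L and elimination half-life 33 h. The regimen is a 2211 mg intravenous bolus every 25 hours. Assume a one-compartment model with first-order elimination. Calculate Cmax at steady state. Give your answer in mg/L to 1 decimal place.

Over one 25-h interval, 25/33 ≈ 0.75758 half-lives elapse, leaving f ≈ 0.5915 of each dose.
Accumulation ratio R = 1/(1 − f) ≈ 1/0.4085 ≈ 2.4480.
Each bolus raises the concentration by D/Vd = 2211/259 ≈ 8.537 mg/L.
Steady-state peak Cmax,ss = C₀·R ≈ 8.537 × 2.4480 ≈ 20.899 mg/L.

20.9 mg/L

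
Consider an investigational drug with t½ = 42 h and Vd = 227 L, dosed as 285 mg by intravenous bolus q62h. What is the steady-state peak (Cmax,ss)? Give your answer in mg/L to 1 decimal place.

2.0 mg/L

k = ln2/t½ = ln2/42 ≈ 0.016504 h⁻¹; fraction remaining f = e^(−kτ) = e^(−0.016504×62) ≈ 0.3594.
At steady state, accumulation factor R = 1/(1 − e^(−kτ)) ≈ 1.5610.
Single-dose peak C₀ = D/Vd = 285/227 ≈ 1.256 mg/L.
Steady-state peak Cmax,ss = C₀·R ≈ 1.256 × 1.5610 ≈ 1.961 mg/L.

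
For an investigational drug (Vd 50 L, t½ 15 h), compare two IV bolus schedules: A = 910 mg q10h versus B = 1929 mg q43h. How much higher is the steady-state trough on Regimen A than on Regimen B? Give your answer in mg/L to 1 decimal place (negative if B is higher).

Regimen A: f = (1/2)^(10/15) ≈ 0.6300; Cmin,ss = (910/50)·f/(1−f) ≈ 30.989 mg/L.
Regimen B: f = (1/2)^(43/15) ≈ 0.1371; Cmin,ss = (1929/50)·f/(1−f) ≈ 6.130 mg/L.
Difference ≈ 30.989 − 6.130 ≈ 24.859 mg/L.

24.9 mg/L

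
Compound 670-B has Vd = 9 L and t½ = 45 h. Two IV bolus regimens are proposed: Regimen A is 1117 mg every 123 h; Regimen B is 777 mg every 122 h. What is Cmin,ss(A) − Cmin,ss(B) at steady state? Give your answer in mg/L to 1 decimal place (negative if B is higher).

Regimen A: f = (1/2)^(123/45) ≈ 0.1504; Cmin,ss = (1117/9)·f/(1−f) ≈ 21.971 mg/L.
Regimen B: f = (1/2)^(122/45) ≈ 0.1527; Cmin,ss = (777/9)·f/(1−f) ≈ 15.559 mg/L.
Difference ≈ 21.971 − 15.559 ≈ 6.412 mg/L.

6.4 mg/L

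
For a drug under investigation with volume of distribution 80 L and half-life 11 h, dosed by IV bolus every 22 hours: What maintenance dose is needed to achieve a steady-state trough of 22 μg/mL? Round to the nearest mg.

5280 mg

τ/t½ = 22/11 ≈ 2, so f = (1/2)^(22/11) ≈ 0.250000.
Cmin,ss = (D/Vd)·f/(1−f), so D = Cmin,ss·Vd·(1−f)/f.
D = 22 × 80 × (1−f)/f ≈ 22 × 80 × 3.00000 ≈ 5280.00 mg.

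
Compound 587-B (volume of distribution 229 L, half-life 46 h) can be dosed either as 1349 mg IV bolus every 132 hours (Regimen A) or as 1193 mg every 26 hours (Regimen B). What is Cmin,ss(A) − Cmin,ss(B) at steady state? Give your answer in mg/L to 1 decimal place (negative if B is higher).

Regimen A: f = (1/2)^(132/46) ≈ 0.1368; Cmin,ss = (1349/229)·f/(1−f) ≈ 0.934 mg/L.
Regimen B: f = (1/2)^(26/46) ≈ 0.6759; Cmin,ss = (1193/229)·f/(1−f) ≈ 10.864 mg/L.
Difference ≈ 0.934 − 10.864 ≈ -9.930 mg/L.

-9.9 mg/L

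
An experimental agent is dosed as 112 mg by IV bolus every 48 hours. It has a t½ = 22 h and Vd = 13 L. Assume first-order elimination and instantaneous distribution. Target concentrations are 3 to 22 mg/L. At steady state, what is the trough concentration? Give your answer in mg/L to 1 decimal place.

k = ln2/t½ = ln2/22 ≈ 0.031507 h⁻¹; fraction remaining f = e^(−kτ) = e^(−0.031507×48) ≈ 0.2204.
Each bolus raises the concentration by D/Vd = 112/13 ≈ 8.615 mg/L.
Steady-state trough Cmin,ss = C₀·f/(1−f) ≈ 8.615 × 0.2204/0.7796 ≈ 2.436 mg/L.
Trough 2.4 mg/L vs MEC 3 mg/L: subtherapeutic.

2.4 mg/L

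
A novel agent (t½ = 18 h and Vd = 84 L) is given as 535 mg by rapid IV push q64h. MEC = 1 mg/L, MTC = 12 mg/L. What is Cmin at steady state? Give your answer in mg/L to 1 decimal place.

τ/t½ = 64/18 ≈ 3.5556, so fraction remaining f = (1/2)^(64/18) ≈ 0.0850.
Accumulation ratio R = 1/(1 − f) ≈ 1/0.9150 ≈ 1.0929.
Single-dose peak C₀ = D/Vd = 535/84 ≈ 6.369 mg/L.
Cmax,ss = C₀/(1 − f) ≈ 6.369/0.9150 ≈ 6.961 mg/L.
Steady-state trough Cmin,ss = Cmax,ss·f ≈ 6.961 × 0.0850 ≈ 0.592 mg/L.
Trough 0.6 mg/L vs MEC 1 mg/L: subtherapeutic.

0.6 mg/L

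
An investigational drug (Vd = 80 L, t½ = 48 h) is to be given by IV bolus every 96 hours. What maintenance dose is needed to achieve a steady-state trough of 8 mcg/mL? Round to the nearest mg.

1920 mg

τ/t½ = 96/48 ≈ 2, so f = (1/2)^(96/48) ≈ 0.250000.
Cmin,ss = (D/Vd)·f/(1−f), so D = Cmin,ss·Vd·(1−f)/f.
D = 8 × 80 × (1−f)/f ≈ 8 × 80 × 3.00000 ≈ 1920.00 mg.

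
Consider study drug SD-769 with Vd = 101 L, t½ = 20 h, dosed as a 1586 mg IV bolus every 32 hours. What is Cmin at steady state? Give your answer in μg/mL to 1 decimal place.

7.7 μg/mL

Over one 32-h interval, 32/20 ≈ 1.6 half-lives elapse, leaving f ≈ 0.3299 of each dose.
Accumulation ratio R = 1/(1 − f) ≈ 1/0.6701 ≈ 1.4923.
Each bolus raises the concentration by D/Vd = 1586/101 ≈ 15.703 μg/mL.
Steady-state peak Cmax,ss = C₀·R ≈ 15.703 × 1.4923 ≈ 23.434 μg/mL.
Steady-state trough Cmin,ss = Cmax,ss·f ≈ 23.434 × 0.3299 ≈ 7.731 μg/mL.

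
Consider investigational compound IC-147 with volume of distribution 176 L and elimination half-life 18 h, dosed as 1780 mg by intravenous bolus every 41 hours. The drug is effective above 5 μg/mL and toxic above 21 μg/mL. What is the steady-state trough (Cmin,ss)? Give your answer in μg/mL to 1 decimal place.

τ/t½ = 41/18 ≈ 2.2778, so fraction remaining f = (1/2)^(41/18) ≈ 0.2062.
Accumulation ratio R = 1/(1 − f) ≈ 1/0.7938 ≈ 1.2598.
Each bolus raises the concentration by D/Vd = 1780/176 ≈ 10.114 μg/mL.
Cmax,ss = C₀/(1 − f) ≈ 10.114/0.7938 ≈ 12.741 μg/mL.
One interval later, Cmin,ss = Cmax,ss·e^(−kτ) ≈ 12.741 × 0.2062 ≈ 2.627 μg/mL.
Trough 2.6 μg/mL vs MEC 5 μg/mL: subtherapeutic.

2.6 μg/mL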